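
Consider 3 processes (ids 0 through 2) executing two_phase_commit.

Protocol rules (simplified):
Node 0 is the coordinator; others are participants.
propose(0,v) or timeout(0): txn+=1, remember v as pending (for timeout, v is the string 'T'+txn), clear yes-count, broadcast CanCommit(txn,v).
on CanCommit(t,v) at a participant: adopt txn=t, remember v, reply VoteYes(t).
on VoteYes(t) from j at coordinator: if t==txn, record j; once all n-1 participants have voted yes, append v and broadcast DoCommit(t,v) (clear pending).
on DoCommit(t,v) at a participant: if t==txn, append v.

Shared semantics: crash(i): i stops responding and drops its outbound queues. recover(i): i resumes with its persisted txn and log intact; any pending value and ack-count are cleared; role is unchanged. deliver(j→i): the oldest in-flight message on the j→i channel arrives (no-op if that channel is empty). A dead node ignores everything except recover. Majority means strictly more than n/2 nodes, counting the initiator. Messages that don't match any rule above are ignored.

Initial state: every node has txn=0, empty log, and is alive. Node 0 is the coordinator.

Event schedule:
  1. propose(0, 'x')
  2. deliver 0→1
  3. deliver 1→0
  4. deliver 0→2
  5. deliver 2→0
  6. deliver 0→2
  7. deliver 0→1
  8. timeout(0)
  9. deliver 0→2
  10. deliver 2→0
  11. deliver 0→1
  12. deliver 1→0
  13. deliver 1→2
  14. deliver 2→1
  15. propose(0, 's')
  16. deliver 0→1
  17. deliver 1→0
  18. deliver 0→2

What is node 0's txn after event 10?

e1 propose(0,'x'): 0[coor,t=1,-]
e2 deliver 0→1: 1[part,t=1,-]
e3 deliver 1→0: ·
e4 deliver 0→2: 2[part,t=1,-]
e5 deliver 2→0: 0[coor,t=1,x]
e6 deliver 0→2: 2[part,t=1,x]
e7 deliver 0→1: 1[part,t=1,x]
e8 timeout(0): 0[coor,t=2,x]
e9 deliver 0→2: 2[part,t=2,x]
e10 deliver 2→0: ·

2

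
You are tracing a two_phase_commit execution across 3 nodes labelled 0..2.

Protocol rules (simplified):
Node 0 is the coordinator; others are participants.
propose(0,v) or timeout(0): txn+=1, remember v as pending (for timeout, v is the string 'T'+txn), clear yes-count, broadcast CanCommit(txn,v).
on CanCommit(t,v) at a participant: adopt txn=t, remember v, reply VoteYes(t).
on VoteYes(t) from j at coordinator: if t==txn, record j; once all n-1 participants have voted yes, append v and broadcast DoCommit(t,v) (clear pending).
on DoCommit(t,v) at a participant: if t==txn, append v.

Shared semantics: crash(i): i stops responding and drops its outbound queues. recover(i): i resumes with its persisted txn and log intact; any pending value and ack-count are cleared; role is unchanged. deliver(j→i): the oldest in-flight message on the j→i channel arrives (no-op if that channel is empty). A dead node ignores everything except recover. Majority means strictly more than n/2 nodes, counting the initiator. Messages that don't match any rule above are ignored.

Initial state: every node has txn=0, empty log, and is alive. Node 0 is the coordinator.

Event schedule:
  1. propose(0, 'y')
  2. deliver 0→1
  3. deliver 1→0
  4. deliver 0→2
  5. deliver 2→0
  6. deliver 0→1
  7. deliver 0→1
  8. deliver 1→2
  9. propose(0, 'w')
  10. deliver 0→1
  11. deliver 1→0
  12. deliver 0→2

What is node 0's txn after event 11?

2

1. propose(0,'y'):  <0:coor t1 ->
2. deliver 0→1:  <1:part t1 ->
3. deliver 1→0:  nop
4. deliver 0→2:  <2:part t1 ->
5. deliver 2→0:  <0:coor t1 y>
6. deliver 0→1:  <1:part t1 y>
7. deliver 0→1:  nop
8. deliver 1→2:  nop
9. propose(0,'w'):  <0:coor t2 y>
10. deliver 0→1:  <1:part t2 y>
11. deliver 1→0:  nop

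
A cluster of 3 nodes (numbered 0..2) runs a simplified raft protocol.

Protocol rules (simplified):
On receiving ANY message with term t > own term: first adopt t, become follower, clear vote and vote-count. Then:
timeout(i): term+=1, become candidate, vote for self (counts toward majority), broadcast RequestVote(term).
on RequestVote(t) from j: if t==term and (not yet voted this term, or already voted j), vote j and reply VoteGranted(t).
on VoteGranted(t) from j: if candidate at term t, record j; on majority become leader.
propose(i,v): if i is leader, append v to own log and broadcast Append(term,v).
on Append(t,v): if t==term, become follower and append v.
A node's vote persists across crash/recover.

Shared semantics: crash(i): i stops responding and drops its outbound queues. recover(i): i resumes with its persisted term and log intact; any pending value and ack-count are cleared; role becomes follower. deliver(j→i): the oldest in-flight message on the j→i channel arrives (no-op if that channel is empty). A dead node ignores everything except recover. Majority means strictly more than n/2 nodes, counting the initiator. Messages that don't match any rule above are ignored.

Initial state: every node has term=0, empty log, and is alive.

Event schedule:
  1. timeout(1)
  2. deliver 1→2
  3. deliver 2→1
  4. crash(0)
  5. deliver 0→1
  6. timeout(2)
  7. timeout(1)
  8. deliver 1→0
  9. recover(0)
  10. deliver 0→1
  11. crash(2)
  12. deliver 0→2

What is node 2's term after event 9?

[1] timeout(1) → N1(cand t1 [-])
[2] deliver 1→2 → N2(foll t1 [-])
[3] deliver 2→1 → N1(lead t1 [-])
[4] crash(0) → N0(✗foll t0 [-])
[5] deliver 0→1 → ∅
[6] timeout(2) → N2(cand t2 [-])
[7] timeout(1) → N1(cand t2 [-])
[8] deliver 1→0 → ∅
[9] recover(0) → N0(foll t0 [-])

2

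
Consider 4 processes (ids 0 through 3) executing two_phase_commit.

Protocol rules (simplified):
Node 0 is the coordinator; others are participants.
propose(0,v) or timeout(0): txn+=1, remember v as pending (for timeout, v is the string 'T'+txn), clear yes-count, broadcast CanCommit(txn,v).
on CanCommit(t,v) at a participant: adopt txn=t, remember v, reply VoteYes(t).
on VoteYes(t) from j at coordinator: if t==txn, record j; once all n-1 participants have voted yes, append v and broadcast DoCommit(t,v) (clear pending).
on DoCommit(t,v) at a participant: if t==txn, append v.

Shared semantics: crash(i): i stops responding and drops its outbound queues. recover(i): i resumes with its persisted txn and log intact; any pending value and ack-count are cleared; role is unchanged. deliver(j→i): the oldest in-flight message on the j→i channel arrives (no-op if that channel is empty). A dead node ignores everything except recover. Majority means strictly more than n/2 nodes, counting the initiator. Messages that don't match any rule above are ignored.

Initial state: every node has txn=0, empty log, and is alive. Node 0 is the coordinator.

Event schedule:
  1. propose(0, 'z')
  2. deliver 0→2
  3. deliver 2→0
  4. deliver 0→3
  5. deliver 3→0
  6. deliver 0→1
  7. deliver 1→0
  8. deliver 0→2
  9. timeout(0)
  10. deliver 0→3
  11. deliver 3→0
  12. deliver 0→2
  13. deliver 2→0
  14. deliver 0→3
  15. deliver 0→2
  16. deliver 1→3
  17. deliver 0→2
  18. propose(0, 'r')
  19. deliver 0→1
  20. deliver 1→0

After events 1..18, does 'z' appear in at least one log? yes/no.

yes

step 1 propose(0,'z'): 0={coor,t=1,log=-}
step 2 deliver 0→2: 2={part,t=1,log=-}
step 3 deliver 2→0: —
step 4 deliver 0→3: 3={part,t=1,log=-}
step 5 deliver 3→0: —
step 6 deliver 0→1: 1={part,t=1,log=-}
step 7 deliver 1→0: 0={coor,t=1,log=z}
step 8 deliver 0→2: 2={part,t=1,log=z}
step 9 timeout(0): 0={coor,t=2,log=z}
step 10 deliver 0→3: 3={part,t=1,log=z}
step 11 deliver 3→0: —
step 12 deliver 0→2: 2={part,t=2,log=z}
step 13 deliver 2→0: —
step 14 deliver 0→3: 3={part,t=2,log=z}
step 15 deliver 0→2: —
step 16 deliver 1→3: —
step 17 deliver 0→2: —
step 18 propose(0,'r'): 0={coor,t=3,log=z}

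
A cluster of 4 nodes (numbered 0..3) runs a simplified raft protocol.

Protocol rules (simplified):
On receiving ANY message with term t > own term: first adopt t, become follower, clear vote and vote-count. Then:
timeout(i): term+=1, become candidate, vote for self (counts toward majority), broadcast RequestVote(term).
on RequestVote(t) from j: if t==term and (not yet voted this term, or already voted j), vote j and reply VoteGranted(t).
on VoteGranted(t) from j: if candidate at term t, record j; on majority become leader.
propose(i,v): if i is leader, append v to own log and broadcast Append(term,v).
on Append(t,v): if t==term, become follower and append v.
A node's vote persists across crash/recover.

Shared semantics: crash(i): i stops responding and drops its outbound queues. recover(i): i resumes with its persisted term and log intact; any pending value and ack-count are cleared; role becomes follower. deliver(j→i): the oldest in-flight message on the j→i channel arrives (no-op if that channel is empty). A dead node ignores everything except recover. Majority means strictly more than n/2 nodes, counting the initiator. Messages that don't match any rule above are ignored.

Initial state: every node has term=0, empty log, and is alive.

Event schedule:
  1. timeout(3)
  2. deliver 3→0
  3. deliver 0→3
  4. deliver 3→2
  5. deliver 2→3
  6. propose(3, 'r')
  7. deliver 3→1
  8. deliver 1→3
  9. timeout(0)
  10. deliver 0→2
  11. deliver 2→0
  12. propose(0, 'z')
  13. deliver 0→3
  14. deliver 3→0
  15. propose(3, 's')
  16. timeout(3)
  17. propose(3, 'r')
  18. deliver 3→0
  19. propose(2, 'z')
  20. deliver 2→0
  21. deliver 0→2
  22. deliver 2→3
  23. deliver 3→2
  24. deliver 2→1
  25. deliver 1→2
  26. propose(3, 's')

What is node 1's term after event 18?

step 1 timeout(3): 3={cand,t=1,log=-}
step 2 deliver 3→0: 0={foll,t=1,log=-}
step 3 deliver 0→3: —
step 4 deliver 3→2: 2={foll,t=1,log=-}
step 5 deliver 2→3: 3={lead,t=1,log=-}
step 6 propose(3,'r'): 3={lead,t=1,log=r}
step 7 deliver 3→1: 1={foll,t=1,log=-}
step 8 deliver 1→3: —
step 9 timeout(0): 0={cand,t=2,log=-}
step 10 deliver 0→2: 2={foll,t=2,log=-}
step 11 deliver 2→0: —
step 12 propose(0,'z'): —
step 13 deliver 0→3: 3={foll,t=2,log=r}
step 14 deliver 3→0: —
step 15 propose(3,'s'): —
step 16 timeout(3): 3={cand,t=3,log=r}
step 17 propose(3,'r'): —
step 18 deliver 3→0: 0={lead,t=2,log=-}

1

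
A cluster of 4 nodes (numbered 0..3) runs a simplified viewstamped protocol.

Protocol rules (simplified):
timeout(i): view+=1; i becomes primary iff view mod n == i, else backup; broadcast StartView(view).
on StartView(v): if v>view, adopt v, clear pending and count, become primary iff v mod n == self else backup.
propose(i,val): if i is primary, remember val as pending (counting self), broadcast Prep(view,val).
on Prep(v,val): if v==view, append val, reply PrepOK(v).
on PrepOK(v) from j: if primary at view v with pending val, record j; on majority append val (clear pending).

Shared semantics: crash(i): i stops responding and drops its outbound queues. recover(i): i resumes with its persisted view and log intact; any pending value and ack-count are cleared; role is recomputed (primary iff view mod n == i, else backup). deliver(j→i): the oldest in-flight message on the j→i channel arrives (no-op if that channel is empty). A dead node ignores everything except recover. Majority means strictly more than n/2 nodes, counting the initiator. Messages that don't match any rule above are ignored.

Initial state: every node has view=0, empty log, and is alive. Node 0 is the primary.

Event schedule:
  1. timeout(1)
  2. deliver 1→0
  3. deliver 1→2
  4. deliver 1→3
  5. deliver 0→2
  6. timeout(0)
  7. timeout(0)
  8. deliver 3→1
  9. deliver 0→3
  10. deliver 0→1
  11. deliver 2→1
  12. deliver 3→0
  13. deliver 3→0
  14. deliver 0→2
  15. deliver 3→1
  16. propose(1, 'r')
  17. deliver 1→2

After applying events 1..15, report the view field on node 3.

2

after 1 — timeout(1): n1:prim/v1/[-]
after 2 — deliver 1→0: n0:back/v1/[-]
after 3 — deliver 1→2: n2:back/v1/[-]
after 4 — deliver 1→3: n3:back/v1/[-]
after 5 — deliver 0→2: ·
after 6 — timeout(0): n0:back/v2/[-]
after 7 — timeout(0): n0:back/v3/[-]
after 8 — deliver 3→1: ·
after 9 — deliver 0→3: n3:back/v2/[-]
after 10 — deliver 0→1: n1:back/v2/[-]
after 11 — deliver 2→1: ·
after 12 — deliver 3→0: ·
after 13 — deliver 3→0: ·
after 14 — deliver 0→2: n2:prim/v2/[-]
after 15 — deliver 3→1: ·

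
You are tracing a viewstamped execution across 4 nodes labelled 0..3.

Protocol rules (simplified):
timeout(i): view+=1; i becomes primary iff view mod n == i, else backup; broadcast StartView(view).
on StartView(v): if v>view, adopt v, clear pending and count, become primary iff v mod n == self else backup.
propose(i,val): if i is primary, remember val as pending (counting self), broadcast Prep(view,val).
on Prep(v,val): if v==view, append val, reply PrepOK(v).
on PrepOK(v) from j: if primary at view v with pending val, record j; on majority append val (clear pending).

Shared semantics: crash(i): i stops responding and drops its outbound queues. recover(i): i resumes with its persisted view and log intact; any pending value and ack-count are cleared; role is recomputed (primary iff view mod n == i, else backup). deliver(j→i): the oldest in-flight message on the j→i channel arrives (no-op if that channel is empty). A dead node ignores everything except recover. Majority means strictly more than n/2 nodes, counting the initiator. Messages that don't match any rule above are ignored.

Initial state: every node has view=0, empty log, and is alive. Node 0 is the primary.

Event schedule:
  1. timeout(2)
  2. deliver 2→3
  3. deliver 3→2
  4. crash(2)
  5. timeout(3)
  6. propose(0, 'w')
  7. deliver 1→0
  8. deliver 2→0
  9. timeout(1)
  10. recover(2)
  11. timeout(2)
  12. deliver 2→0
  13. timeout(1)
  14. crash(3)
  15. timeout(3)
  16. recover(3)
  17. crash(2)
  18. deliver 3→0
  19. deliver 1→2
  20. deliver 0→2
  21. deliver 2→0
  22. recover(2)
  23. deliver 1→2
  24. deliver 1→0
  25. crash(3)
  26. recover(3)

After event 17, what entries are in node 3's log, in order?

empty

1. timeout(2):  <2:back v1 ->
2. deliver 2→3:  <3:back v1 ->
3. deliver 3→2:  nop
4. crash(2):  <2:✗back v1 ->
5. timeout(3):  <3:back v2 ->
6. propose(0,'w'):  nop
7. deliver 1→0:  nop
8. deliver 2→0:  nop
9. timeout(1):  <1:prim v1 ->
10. recover(2):  <2:back v1 ->
11. timeout(2):  <2:prim v2 ->
12. deliver 2→0:  <0:back v2 ->
13. timeout(1):  <1:back v2 ->
14. crash(3):  <3:✗back v2 ->
15. timeout(3):  nop
16. recover(3):  <3:back v2 ->
17. crash(2):  <2:✗prim v2 ->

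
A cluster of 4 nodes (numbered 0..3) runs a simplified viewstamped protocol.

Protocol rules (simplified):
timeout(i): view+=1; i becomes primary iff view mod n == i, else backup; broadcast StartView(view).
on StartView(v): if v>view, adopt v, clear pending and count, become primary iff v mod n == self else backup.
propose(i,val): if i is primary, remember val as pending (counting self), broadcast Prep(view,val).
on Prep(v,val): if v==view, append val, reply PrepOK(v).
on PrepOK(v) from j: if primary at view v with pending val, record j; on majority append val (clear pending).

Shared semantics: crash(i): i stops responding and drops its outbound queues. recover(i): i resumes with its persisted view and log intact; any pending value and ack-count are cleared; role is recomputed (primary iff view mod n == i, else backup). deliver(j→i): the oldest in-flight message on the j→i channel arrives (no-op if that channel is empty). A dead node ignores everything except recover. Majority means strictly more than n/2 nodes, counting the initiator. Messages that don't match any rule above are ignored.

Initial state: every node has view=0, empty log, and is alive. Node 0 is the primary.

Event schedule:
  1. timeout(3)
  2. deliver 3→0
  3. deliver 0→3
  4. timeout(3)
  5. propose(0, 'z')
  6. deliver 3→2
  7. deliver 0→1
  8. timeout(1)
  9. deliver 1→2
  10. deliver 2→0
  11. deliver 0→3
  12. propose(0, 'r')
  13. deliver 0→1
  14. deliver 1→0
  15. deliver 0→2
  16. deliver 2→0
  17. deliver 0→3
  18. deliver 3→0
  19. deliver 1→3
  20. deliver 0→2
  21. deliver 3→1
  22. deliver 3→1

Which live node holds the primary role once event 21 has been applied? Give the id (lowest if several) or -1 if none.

1. timeout(3):  <3:back v1 ->
2. deliver 3→0:  <0:back v1 ->
3. deliver 0→3:  nop
4. timeout(3):  <3:back v2 ->
5. propose(0,'z'):  nop
6. deliver 3→2:  <2:back v1 ->
7. deliver 0→1:  nop
8. timeout(1):  <1:prim v1 ->
9. deliver 1→2:  nop
10. deliver 2→0:  nop
11. deliver 0→3:  nop
12. propose(0,'r'):  nop
13. deliver 0→1:  nop
14. deliver 1→0:  nop
15. deliver 0→2:  nop
16. deliver 2→0:  nop
17. deliver 0→3:  nop
18. deliver 3→0:  <0:back v2 ->
19. deliver 1→3:  nop
20. deliver 0→2:  nop
21. deliver 3→1:  nop

1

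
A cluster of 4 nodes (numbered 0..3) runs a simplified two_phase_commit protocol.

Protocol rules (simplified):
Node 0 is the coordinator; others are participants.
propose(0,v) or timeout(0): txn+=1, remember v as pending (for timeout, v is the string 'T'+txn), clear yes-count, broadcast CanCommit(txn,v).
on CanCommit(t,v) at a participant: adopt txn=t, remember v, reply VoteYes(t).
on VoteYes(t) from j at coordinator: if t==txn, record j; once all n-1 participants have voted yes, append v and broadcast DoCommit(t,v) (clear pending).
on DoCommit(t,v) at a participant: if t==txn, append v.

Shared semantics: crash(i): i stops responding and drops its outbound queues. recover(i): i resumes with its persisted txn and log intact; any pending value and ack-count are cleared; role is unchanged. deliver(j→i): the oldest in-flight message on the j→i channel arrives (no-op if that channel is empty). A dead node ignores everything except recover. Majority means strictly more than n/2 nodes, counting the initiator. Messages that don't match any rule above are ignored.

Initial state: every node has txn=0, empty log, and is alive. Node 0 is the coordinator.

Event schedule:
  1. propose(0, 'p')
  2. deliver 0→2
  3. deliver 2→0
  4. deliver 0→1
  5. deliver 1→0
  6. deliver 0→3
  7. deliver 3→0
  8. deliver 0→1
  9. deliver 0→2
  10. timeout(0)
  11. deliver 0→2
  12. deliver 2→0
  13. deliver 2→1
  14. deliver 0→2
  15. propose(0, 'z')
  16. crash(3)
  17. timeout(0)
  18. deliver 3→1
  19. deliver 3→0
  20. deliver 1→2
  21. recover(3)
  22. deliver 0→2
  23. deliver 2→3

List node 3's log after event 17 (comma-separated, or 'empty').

empty

after 1 — propose(0,'p'): n0:coor/t1/[-]
after 2 — deliver 0→2: n2:part/t1/[-]
after 3 — deliver 2→0: ·
after 4 — deliver 0→1: n1:part/t1/[-]
after 5 — deliver 1→0: ·
after 6 — deliver 0→3: n3:part/t1/[-]
after 7 — deliver 3→0: n0:coor/t1/[p]
after 8 — deliver 0→1: n1:part/t1/[p]
after 9 — deliver 0→2: n2:part/t1/[p]
after 10 — timeout(0): n0:coor/t2/[p]
after 11 — deliver 0→2: n2:part/t2/[p]
after 12 — deliver 2→0: ·
after 13 — deliver 2→1: ·
after 14 — deliver 0→2: ·
after 15 — propose(0,'z'): n0:coor/t3/[p]
after 16 — crash(3): n3:✗part/t1/[-]
after 17 — timeout(0): n0:coor/t4/[p]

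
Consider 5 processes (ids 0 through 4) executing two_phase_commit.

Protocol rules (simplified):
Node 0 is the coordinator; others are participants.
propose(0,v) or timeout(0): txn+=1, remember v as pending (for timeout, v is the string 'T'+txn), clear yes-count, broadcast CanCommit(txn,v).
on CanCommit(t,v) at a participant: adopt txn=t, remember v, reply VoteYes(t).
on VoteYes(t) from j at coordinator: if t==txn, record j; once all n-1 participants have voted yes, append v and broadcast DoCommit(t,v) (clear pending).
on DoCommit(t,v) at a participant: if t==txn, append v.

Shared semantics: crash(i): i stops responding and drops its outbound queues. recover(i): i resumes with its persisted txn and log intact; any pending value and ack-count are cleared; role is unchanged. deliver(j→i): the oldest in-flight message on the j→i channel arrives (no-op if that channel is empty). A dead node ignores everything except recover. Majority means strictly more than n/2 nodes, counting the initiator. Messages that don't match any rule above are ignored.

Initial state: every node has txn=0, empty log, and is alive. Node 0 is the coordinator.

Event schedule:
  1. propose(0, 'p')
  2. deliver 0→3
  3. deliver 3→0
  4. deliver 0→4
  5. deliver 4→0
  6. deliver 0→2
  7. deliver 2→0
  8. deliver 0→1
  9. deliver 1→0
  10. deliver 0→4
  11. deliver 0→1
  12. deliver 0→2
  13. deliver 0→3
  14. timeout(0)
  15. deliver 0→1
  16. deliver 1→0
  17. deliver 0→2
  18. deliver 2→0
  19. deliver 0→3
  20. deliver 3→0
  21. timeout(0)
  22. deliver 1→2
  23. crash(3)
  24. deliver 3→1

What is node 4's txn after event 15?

1

after 1 — propose(0,'p'): n0:coor/t1/[-]
after 2 — deliver 0→3: n3:part/t1/[-]
after 3 — deliver 3→0: ·
after 4 — deliver 0→4: n4:part/t1/[-]
after 5 — deliver 4→0: ·
after 6 — deliver 0→2: n2:part/t1/[-]
after 7 — deliver 2→0: ·
after 8 — deliver 0→1: n1:part/t1/[-]
after 9 — deliver 1→0: n0:coor/t1/[p]
after 10 — deliver 0→4: n4:part/t1/[p]
after 11 — deliver 0→1: n1:part/t1/[p]
after 12 — deliver 0→2: n2:part/t1/[p]
after 13 — deliver 0→3: n3:part/t1/[p]
after 14 — timeout(0): n0:coor/t2/[p]
after 15 — deliver 0→1: n1:part/t2/[p]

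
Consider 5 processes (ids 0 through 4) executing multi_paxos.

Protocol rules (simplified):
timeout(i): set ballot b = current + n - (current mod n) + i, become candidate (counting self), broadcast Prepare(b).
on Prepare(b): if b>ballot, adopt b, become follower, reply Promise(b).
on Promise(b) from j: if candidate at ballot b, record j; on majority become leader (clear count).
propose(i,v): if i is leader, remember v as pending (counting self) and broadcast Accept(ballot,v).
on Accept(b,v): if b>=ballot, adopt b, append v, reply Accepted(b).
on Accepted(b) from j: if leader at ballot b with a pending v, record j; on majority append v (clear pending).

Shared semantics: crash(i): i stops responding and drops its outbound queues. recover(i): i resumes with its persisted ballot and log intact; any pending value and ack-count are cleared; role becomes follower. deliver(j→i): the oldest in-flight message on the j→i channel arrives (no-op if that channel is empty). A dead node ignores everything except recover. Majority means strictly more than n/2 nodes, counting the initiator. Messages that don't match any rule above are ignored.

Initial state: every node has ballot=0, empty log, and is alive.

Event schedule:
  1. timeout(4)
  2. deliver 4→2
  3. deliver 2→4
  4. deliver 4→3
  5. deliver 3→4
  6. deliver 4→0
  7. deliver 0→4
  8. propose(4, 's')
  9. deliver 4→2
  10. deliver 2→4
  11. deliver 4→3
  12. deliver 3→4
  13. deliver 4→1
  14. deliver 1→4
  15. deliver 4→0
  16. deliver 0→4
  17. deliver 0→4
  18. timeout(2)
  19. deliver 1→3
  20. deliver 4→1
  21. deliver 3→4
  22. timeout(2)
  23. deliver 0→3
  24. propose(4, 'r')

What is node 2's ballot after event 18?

12

1. timeout(4):  <4:cand b9 ->
2. deliver 4→2:  <2:foll b9 ->
3. deliver 2→4:  nop
4. deliver 4→3:  <3:foll b9 ->
5. deliver 3→4:  <4:lead b9 ->
6. deliver 4→0:  <0:foll b9 ->
7. deliver 0→4:  nop
8. propose(4,'s'):  nop
9. deliver 4→2:  <2:foll b9 s>
10. deliver 2→4:  nop
11. deliver 4→3:  <3:foll b9 s>
12. deliver 3→4:  <4:lead b9 s>
13. deliver 4→1:  <1:foll b9 ->
14. deliver 1→4:  nop
15. deliver 4→0:  <0:foll b9 s>
16. deliver 0→4:  nop
17. deliver 0→4:  nop
18. timeout(2):  <2:cand b12 s>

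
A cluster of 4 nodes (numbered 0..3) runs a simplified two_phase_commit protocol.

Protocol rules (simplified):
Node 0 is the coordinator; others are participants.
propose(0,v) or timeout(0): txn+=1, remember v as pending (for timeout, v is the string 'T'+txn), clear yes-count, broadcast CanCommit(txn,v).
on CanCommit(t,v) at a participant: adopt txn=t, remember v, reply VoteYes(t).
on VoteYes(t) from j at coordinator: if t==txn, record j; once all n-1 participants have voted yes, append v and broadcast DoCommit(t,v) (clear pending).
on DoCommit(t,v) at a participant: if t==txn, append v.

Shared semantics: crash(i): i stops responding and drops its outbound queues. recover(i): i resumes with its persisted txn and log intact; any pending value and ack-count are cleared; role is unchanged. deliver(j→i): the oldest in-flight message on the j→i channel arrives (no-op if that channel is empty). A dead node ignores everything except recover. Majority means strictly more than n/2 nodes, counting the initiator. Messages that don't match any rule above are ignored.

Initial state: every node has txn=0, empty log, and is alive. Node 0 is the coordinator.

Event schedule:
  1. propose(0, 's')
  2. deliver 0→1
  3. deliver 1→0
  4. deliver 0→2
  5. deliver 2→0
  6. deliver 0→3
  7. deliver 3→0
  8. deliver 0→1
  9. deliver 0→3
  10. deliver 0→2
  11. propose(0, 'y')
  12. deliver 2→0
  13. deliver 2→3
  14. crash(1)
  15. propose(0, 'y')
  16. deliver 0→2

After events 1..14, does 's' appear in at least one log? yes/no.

yes

1. propose(0,'s'):  <0:coor t1 ->
2. deliver 0→1:  <1:part t1 ->
3. deliver 1→0:  nop
4. deliver 0→2:  <2:part t1 ->
5. deliver 2→0:  nop
6. deliver 0→3:  <3:part t1 ->
7. deliver 3→0:  <0:coor t1 s>
8. deliver 0→1:  <1:part t1 s>
9. deliver 0→3:  <3:part t1 s>
10. deliver 0→2:  <2:part t1 s>
11. propose(0,'y'):  <0:coor t2 s>
12. deliver 2→0:  nop
13. deliver 2→3:  nop
14. crash(1):  <1:✗part t1 s>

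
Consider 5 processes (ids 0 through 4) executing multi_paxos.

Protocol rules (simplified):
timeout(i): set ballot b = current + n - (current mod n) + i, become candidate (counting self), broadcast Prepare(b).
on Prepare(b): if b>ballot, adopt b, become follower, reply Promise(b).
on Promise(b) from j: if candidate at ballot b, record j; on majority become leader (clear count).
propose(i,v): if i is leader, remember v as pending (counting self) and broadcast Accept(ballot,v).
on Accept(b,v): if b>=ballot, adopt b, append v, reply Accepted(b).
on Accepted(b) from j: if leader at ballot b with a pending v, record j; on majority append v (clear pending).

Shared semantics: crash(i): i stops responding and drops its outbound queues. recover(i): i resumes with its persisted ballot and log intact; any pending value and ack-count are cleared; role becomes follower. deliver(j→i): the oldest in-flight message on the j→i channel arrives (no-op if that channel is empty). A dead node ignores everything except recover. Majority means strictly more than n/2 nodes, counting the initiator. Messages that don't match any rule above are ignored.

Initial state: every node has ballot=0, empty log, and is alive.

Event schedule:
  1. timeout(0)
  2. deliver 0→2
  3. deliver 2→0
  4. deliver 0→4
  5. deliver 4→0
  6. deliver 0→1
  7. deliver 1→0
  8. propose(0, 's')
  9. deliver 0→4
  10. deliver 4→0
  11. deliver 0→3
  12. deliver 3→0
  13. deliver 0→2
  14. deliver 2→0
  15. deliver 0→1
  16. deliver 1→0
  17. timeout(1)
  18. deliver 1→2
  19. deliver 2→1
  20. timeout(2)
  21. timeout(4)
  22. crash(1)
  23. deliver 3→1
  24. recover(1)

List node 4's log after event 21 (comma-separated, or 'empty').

[1] timeout(0) → N0(cand b5 [-])
[2] deliver 0→2 → N2(foll b5 [-])
[3] deliver 2→0 → ∅
[4] deliver 0→4 → N4(foll b5 [-])
[5] deliver 4→0 → N0(lead b5 [-])
[6] deliver 0→1 → N1(foll b5 [-])
[7] deliver 1→0 → ∅
[8] propose(0,'s') → ∅
[9] deliver 0→4 → N4(foll b5 [s])
[10] deliver 4→0 → ∅
[11] deliver 0→3 → N3(foll b5 [-])
[12] deliver 3→0 → ∅
[13] deliver 0→2 → N2(foll b5 [s])
[14] deliver 2→0 → N0(lead b5 [s])
[15] deliver 0→1 → N1(foll b5 [s])
[16] deliver 1→0 → ∅
[17] timeout(1) → N1(cand b11 [s])
[18] deliver 1→2 → N2(foll b11 [s])
[19] deliver 2→1 → ∅
[20] timeout(2) → N2(cand b17 [s])
[21] timeout(4) → N4(cand b14 [s])

s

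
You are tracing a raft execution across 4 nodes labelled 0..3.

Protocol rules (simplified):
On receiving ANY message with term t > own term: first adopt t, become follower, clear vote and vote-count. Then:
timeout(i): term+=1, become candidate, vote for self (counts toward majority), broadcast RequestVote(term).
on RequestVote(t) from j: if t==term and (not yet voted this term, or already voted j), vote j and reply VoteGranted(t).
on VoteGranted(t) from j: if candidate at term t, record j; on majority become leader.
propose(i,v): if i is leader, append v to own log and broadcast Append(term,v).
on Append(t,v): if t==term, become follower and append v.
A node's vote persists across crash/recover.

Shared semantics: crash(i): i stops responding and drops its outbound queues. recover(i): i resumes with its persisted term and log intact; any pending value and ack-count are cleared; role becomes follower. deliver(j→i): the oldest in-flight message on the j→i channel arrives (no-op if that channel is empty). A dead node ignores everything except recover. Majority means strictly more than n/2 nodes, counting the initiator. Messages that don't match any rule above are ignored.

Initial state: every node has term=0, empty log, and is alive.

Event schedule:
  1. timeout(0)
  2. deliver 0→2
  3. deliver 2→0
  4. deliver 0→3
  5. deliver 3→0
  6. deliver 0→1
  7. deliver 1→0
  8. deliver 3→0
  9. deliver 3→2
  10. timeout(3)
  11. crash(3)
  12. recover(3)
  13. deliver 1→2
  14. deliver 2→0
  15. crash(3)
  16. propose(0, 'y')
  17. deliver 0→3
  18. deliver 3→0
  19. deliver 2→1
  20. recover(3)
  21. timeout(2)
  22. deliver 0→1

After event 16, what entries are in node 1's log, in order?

empty

e1 timeout(0): 0[cand,t=1,-]
e2 deliver 0→2: 2[foll,t=1,-]
e3 deliver 2→0: ·
e4 deliver 0→3: 3[foll,t=1,-]
e5 deliver 3→0: 0[lead,t=1,-]
e6 deliver 0→1: 1[foll,t=1,-]
e7 deliver 1→0: ·
e8 deliver 3→0: ·
e9 deliver 3→2: ·
e10 timeout(3): 3[cand,t=2,-]
e11 crash(3): 3[✗cand,t=2,-]
e12 recover(3): 3[foll,t=2,-]
e13 deliver 1→2: ·
e14 deliver 2→0: ·
e15 crash(3): 3[✗foll,t=2,-]
e16 propose(0,'y'): 0[lead,t=1,y]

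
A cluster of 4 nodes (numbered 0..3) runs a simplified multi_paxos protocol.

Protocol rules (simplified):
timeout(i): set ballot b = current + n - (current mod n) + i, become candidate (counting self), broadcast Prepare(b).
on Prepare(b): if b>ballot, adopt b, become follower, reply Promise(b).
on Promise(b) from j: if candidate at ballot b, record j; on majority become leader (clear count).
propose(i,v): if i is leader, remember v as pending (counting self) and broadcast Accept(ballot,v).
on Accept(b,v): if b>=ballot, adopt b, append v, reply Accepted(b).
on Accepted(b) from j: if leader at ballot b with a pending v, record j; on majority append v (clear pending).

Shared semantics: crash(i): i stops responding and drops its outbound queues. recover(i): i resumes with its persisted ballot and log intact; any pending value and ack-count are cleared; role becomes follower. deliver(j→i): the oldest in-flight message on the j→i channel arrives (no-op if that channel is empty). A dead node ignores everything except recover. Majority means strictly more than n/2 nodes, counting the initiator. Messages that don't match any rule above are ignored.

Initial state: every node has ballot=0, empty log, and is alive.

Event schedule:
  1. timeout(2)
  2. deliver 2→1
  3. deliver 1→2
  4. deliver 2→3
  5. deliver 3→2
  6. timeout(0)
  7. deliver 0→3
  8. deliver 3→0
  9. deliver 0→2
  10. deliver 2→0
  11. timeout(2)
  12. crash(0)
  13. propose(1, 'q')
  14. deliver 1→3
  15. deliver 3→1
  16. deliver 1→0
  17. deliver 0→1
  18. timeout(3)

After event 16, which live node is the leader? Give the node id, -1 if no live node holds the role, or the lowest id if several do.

-1

1. timeout(2):  <2:cand b6 ->
2. deliver 2→1:  <1:foll b6 ->
3. deliver 1→2:  nop
4. deliver 2→3:  <3:foll b6 ->
5. deliver 3→2:  <2:lead b6 ->
6. timeout(0):  <0:cand b4 ->
7. deliver 0→3:  nop
8. deliver 3→0:  nop
9. deliver 0→2:  nop
10. deliver 2→0:  <0:foll b6 ->
11. timeout(2):  <2:cand b10 ->
12. crash(0):  <0:✗foll b6 ->
13. propose(1,'q'):  nop
14. deliver 1→3:  nop
15. deliver 3→1:  nop
16. deliver 1→0:  nop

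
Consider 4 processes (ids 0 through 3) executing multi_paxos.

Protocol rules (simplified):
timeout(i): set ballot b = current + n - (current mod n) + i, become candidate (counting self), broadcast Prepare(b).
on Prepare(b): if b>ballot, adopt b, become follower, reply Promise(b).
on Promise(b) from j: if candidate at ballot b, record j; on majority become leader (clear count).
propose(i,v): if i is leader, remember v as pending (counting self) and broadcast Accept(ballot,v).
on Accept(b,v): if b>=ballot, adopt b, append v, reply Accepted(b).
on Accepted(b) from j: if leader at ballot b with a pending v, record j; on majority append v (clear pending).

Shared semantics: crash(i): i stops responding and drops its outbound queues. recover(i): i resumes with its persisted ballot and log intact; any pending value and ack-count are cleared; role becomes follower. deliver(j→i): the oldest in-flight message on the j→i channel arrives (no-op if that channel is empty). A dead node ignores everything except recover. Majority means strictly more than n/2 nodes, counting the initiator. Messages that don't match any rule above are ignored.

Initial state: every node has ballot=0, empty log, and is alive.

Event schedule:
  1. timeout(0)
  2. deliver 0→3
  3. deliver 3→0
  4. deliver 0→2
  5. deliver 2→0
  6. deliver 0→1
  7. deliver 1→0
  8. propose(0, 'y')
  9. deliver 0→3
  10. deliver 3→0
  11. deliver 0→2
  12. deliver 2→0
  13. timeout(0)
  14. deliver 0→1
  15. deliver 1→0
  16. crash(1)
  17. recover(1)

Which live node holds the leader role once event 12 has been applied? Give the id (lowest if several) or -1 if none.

0

e1 timeout(0): 0[cand,b=4,-]
e2 deliver 0→3: 3[foll,b=4,-]
e3 deliver 3→0: ·
e4 deliver 0→2: 2[foll,b=4,-]
e5 deliver 2→0: 0[lead,b=4,-]
e6 deliver 0→1: 1[foll,b=4,-]
e7 deliver 1→0: ·
e8 propose(0,'y'): ·
e9 deliver 0→3: 3[foll,b=4,y]
e10 deliver 3→0: ·
e11 deliver 0→2: 2[foll,b=4,y]
e12 deliver 2→0: 0[lead,b=4,y]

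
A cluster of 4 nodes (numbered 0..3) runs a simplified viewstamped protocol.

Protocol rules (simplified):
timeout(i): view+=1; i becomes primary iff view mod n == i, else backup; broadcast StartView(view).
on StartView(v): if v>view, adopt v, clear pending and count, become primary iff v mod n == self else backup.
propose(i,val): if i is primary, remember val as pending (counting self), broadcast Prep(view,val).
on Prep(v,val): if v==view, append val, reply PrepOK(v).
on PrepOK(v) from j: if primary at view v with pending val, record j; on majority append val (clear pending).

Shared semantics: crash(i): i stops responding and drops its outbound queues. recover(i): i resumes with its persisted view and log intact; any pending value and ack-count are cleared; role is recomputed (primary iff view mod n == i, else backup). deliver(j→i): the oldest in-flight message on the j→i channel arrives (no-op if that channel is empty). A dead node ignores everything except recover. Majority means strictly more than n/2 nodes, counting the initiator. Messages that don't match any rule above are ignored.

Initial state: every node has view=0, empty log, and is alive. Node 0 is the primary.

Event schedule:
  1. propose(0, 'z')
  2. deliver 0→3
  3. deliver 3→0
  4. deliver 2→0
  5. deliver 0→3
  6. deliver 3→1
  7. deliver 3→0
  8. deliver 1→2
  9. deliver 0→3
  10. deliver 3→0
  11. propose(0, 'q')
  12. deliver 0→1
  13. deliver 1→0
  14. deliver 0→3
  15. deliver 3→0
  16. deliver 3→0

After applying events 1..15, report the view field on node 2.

1. propose(0,'z'):  nop
2. deliver 0→3:  <3:back v0 z>
3. deliver 3→0:  nop
4. deliver 2→0:  nop
5. deliver 0→3:  nop
6. deliver 3→1:  nop
7. deliver 3→0:  nop
8. deliver 1→2:  nop
9. deliver 0→3:  nop
10. deliver 3→0:  nop
11. propose(0,'q'):  nop
12. deliver 0→1:  <1:back v0 z>
13. deliver 1→0:  nop
14. deliver 0→3:  <3:back v0 z,q>
15. deliver 3→0:  <0:prim v0 q>

0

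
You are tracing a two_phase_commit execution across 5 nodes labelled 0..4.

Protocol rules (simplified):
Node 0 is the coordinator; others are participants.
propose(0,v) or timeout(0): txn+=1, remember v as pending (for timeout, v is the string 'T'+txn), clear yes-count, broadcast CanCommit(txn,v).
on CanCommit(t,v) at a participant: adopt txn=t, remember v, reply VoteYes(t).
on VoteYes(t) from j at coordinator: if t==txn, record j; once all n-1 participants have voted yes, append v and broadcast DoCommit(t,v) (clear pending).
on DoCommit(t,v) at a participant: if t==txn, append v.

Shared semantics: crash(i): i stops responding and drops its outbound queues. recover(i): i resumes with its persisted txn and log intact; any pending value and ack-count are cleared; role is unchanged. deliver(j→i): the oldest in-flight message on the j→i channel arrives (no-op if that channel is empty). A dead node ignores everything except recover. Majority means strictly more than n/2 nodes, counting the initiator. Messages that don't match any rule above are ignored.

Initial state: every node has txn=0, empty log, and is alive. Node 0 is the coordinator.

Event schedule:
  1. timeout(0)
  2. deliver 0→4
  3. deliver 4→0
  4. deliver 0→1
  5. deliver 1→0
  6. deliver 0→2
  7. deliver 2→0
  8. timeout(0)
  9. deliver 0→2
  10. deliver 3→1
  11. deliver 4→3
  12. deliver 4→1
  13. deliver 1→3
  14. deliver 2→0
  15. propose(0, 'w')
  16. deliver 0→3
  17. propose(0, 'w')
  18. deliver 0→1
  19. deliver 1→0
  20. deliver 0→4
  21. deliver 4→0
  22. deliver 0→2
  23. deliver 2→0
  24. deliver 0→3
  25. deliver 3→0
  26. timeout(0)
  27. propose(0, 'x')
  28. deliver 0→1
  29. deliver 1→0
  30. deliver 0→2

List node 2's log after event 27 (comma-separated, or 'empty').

step 1 timeout(0): 0={coor,t=1,log=-}
step 2 deliver 0→4: 4={part,t=1,log=-}
step 3 deliver 4→0: —
step 4 deliver 0→1: 1={part,t=1,log=-}
step 5 deliver 1→0: —
step 6 deliver 0→2: 2={part,t=1,log=-}
step 7 deliver 2→0: —
step 8 timeout(0): 0={coor,t=2,log=-}
step 9 deliver 0→2: 2={part,t=2,log=-}
step 10 deliver 3→1: —
step 11 deliver 4→3: —
step 12 deliver 4→1: —
step 13 deliver 1→3: —
step 14 deliver 2→0: —
step 15 propose(0,'w'): 0={coor,t=3,log=-}
step 16 deliver 0→3: 3={part,t=1,log=-}
step 17 propose(0,'w'): 0={coor,t=4,log=-}
step 18 deliver 0→1: 1={part,t=2,log=-}
step 19 deliver 1→0: —
step 20 deliver 0→4: 4={part,t=2,log=-}
step 21 deliver 4→0: —
step 22 deliver 0→2: 2={part,t=3,log=-}
step 23 deliver 2→0: —
step 24 deliver 0→3: 3={part,t=2,log=-}
step 25 deliver 3→0: —
step 26 timeout(0): 0={coor,t=5,log=-}
step 27 propose(0,'x'): 0={coor,t=6,log=-}

empty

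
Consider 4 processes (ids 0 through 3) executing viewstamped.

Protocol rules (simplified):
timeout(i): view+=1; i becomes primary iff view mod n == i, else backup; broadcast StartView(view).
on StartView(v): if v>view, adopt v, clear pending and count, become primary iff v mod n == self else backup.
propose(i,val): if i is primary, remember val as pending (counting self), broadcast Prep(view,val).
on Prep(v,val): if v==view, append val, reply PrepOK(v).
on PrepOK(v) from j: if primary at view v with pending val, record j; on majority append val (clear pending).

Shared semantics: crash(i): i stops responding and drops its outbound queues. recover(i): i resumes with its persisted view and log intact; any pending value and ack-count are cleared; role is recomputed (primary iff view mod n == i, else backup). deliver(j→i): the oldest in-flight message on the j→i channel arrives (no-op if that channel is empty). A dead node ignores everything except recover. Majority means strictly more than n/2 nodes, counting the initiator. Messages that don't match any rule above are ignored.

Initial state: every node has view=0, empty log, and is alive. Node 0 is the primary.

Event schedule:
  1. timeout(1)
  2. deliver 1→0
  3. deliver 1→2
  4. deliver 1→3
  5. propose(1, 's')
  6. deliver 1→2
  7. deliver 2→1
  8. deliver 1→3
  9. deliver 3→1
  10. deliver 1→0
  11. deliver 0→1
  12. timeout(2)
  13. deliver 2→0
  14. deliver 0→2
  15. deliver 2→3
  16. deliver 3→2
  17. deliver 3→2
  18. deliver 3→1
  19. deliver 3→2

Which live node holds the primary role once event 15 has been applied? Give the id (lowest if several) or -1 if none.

1

after 1 — timeout(1): n1:prim/v1/[-]
after 2 — deliver 1→0: n0:back/v1/[-]
after 3 — deliver 1→2: n2:back/v1/[-]
after 4 — deliver 1→3: n3:back/v1/[-]
after 5 — propose(1,'s'): ·
after 6 — deliver 1→2: n2:back/v1/[s]
after 7 — deliver 2→1: ·
after 8 — deliver 1→3: n3:back/v1/[s]
after 9 — deliver 3→1: n1:prim/v1/[s]
after 10 — deliver 1→0: n0:back/v1/[s]
after 11 — deliver 0→1: ·
after 12 — timeout(2): n2:prim/v2/[s]
after 13 — deliver 2→0: n0:back/v2/[s]
after 14 — deliver 0→2: ·
after 15 — deliver 2→3: n3:back/v2/[s]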